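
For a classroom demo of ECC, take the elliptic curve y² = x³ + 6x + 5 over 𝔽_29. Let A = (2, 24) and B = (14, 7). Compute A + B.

(2, 24) + (14, 7). λ = (7 - 24)/(14 - 2) ≡ 12/12 mod 29. 12⁻¹ ≡ 17 (mod 29), so λ ≡ 1.
  x = λ² - 2 - 14 = 1 - 16 ≡ 14; y = λ·(2 - 14) - 24 ≡ 22. → (14, 22)

(14, 22)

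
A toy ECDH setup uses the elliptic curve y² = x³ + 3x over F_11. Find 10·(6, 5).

(0, 0)

Write Q = (6, 5).
Double-and-add on 10 = (1010)₂. Start with Q = (6, 5) for the leading 1-bit.
double: tangent at (6, 5): λ = (3·6² + 3)/(2·5) ≡ 1/10. 10⁻¹ ≡ 10 (mod 11), so λ ≡ 1·10 ≡ 10.
  x = λ² - 6 - 6 = 100 - 12 ≡ 0; y = λ·(6 - 0) - 5 ≡ 0. → (0, 0)
double: (0, 0) + (0, 0): same x and y₁ ≡ -y₂, so the sum is O.
add Q: O + (6, 5) = (6, 5) (identity).
double: tangent at (6, 5): λ = (3·6² + 3)/(2·5) ≡ 1/10. 10⁻¹ ≡ 10 (mod 11), so λ ≡ 1·10 ≡ 10.
  x = λ² - 6 - 6 = 100 - 12 ≡ 0; y = λ·(6 - 0) - 5 ≡ 0. → (0, 0)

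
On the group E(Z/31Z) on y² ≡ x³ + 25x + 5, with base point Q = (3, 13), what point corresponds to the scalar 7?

Repeated addition: build up to 7Q.
2Q: tangent at (3, 13): λ = (3·3² + 25)/(2·13) ≡ 21/26. 26⁻¹ ≡ 6 (mod 31), so λ ≡ 21·6 ≡ 2.
  x = λ² - 3 - 3 = 4 - 6 ≡ 29; y = λ·(3 - 29) - 13 ≡ 28. → (29, 28)
3Q: (29, 28) + (3, 13). λ = (13 - 28)/(3 - 29) ≡ 16/5 mod 31. 5⁻¹ ≡ 25 (mod 31) since 5·25 = 125 ≡ 1, so λ ≡ 28.
  x = λ² - 29 - 3 = 784 - 32 ≡ 8; y = λ·(29 - 8) - 28 ≡ 2. → (8, 2)
4Q: (8, 2) + (3, 13). λ = (13 - 2)/(3 - 8) ≡ 11/26 mod 31. 26⁻¹ ≡ 6 (mod 31), so λ ≡ 4.
  x = λ² - 8 - 3 = 16 - 11 ≡ 5; y = λ·(8 - 5) - 2 ≡ 10. → (5, 10)
5Q: (5, 10) + (3, 13). λ = (13 - 10)/(3 - 5) ≡ 3/29 mod 31. 29⁻¹ ≡ 15 (mod 31) since 29·15 = 435 ≡ 1, so λ ≡ 14.
  x = λ² - 5 - 3 = 196 - 8 ≡ 2; y = λ·(5 - 2) - 10 ≡ 1. → (2, 1)
6Q: (2, 1) + (3, 13). λ = (13 - 1)/(3 - 2) ≡ 12/1 mod 31. 1⁻¹ ≡ 1 (mod 31), so λ ≡ 12.
  x = λ² - 2 - 3 = 144 - 5 ≡ 15; y = λ·(2 - 15) - 1 ≡ 29. → (15, 29)
7Q: (15, 29) + (3, 13). λ = (13 - 29)/(3 - 15) ≡ 15/19 mod 31. 19⁻¹ ≡ 18 (mod 31), so λ ≡ 22.
  x = λ² - 15 - 3 = 484 - 18 ≡ 1; y = λ·(15 - 1) - 29 ≡ 0. → (1, 0)

(1, 0)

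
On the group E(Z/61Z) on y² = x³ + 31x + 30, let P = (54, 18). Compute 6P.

(28, 6)

Repeated addition: build up to 6P.
2P: tangent at (54, 18): λ = (3·54² + 31)/(2·18) ≡ 56/36. 36⁻¹ ≡ 39 (mod 61) since 36·39 = 1404 ≡ 1, so λ ≡ 56·39 ≡ 49.
  x = λ² - 54 - 54 = 2401 - 108 ≡ 36; y = λ·(54 - 36) - 18 ≡ 10. → (36, 10)
3P: (36, 10) + (54, 18). λ = (18 - 10)/(54 - 36) ≡ 8/18 mod 61. 18⁻¹ ≡ 17 (mod 61), so λ ≡ 14.
  x = λ² - 36 - 54 = 196 - 90 ≡ 45; y = λ·(36 - 45) - 10 ≡ 47. → (45, 47)
4P: (45, 47) + (54, 18). λ = (18 - 47)/(54 - 45) ≡ 32/9 mod 61. 9⁻¹ ≡ 34 (mod 61), so λ ≡ 51.
  x = λ² - 45 - 54 = 2601 - 99 ≡ 1; y = λ·(45 - 1) - 47 ≡ 1. → (1, 1)
5P: (1, 1) + (54, 18). λ = (18 - 1)/(54 - 1) ≡ 17/53 mod 61. 53⁻¹ ≡ 38 (mod 61), so λ ≡ 36.
  x = λ² - 1 - 54 = 1296 - 55 ≡ 21; y = λ·(1 - 21) - 1 ≡ 11. → (21, 11)
6P: (21, 11) + (54, 18). λ = (18 - 11)/(54 - 21) ≡ 7/33 mod 61. 33⁻¹ ≡ 37 (mod 61) since 33·37 = 1221 ≡ 1, so λ ≡ 15.
  x = λ² - 21 - 54 = 225 - 75 ≡ 28; y = λ·(21 - 28) - 11 ≡ 6. → (28, 6)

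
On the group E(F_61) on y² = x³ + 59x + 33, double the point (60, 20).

tangent at (60, 20): λ = (3·60² + 59)/(2·20) ≡ 1/40. 40⁻¹ ≡ 29 (mod 61), so λ ≡ 1·29 ≡ 29.
  x = λ² - 60 - 60 = 841 - 120 ≡ 50; y = λ·(60 - 50) - 20 ≡ 26. → (50, 26)

(50, 26)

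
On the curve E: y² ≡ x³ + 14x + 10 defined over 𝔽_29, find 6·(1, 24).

Write G = (1, 24).
Double-and-add on 6 = (110)₂. Start with G = (1, 24) for the leading 1-bit.
double: tangent at (1, 24): λ = (3·1² + 14)/(2·24) ≡ 17/19. 19⁻¹ ≡ 26 (mod 29), so λ ≡ 17·26 ≡ 7.
  x = λ² - 1 - 1 = 49 - 2 ≡ 18; y = λ·(1 - 18) - 24 ≡ 2. → (18, 2)
add G: (18, 2) + (1, 24). λ = (24 - 2)/(1 - 18) ≡ 22/12 mod 29. 12⁻¹ ≡ 17 (mod 29), so λ ≡ 26.
  x = λ² - 18 - 1 = 676 - 19 ≡ 19; y = λ·(18 - 19) - 2 ≡ 1. → (19, 1)
double: tangent at (19, 1): λ = (3·19² + 14)/(2·1) ≡ 24/2. 2⁻¹ ≡ 15 (mod 29) since 2·15 = 30 ≡ 1, so λ ≡ 24·15 ≡ 12.
  x = λ² - 19 - 19 = 144 - 38 ≡ 19; y = λ·(19 - 19) - 1 ≡ 28. → (19, 28)

(19, 28)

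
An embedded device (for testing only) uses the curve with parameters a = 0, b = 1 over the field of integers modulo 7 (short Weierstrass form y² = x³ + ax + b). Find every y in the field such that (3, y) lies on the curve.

0

x³ + 0x + 1 = 28 ≡ 0 (mod 7).
Only y = 0 satisfies y² ≡ 0.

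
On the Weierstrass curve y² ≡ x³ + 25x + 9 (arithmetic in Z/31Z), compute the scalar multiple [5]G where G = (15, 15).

(15, 16)

Double-and-add on 5 = (101)₂. Start with G = (15, 15) for the leading 1-bit.
double: tangent at (15, 15): λ = (3·15² + 25)/(2·15) ≡ 18/30. 30⁻¹ ≡ 30 (mod 31), so λ ≡ 18·30 ≡ 13.
  x = λ² - 15 - 15 = 169 - 30 ≡ 15; y = λ·(15 - 15) - 15 ≡ 16. → (15, 16)
double: tangent at (15, 16): λ = (3·15² + 25)/(2·16) ≡ 18/1. 1⁻¹ ≡ 1 (mod 31), so λ ≡ 18·1 ≡ 18.
  x = λ² - 15 - 15 = 324 - 30 ≡ 15; y = λ·(15 - 15) - 16 ≡ 15. → (15, 15)
add G: tangent at (15, 15): λ = (3·15² + 25)/(2·15) ≡ 18/30. 30⁻¹ ≡ 30 (mod 31), so λ ≡ 18·30 ≡ 13.
  x = λ² - 15 - 15 = 169 - 30 ≡ 15; y = λ·(15 - 15) - 15 ≡ 16. → (15, 16)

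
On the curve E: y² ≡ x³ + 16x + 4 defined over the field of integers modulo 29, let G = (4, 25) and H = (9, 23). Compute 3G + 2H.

First 3G:
Repeated addition: build up to 3G.
2G: tangent at (4, 25): λ = (3·4² + 16)/(2·25) ≡ 6/21. 21⁻¹ ≡ 18 (mod 29), so λ ≡ 6·18 ≡ 21.
  x = λ² - 4 - 4 = 441 - 8 ≡ 27; y = λ·(4 - 27) - 25 ≡ 14. → (27, 14)
3G: (27, 14) + (4, 25). λ = (25 - 14)/(4 - 27) ≡ 11/6 mod 29. 6⁻¹ ≡ 5 (mod 29), so λ ≡ 26.
  x = λ² - 27 - 4 = 676 - 31 ≡ 7; y = λ·(27 - 7) - 14 ≡ 13. → (7, 13)
3G = (7, 13).
Next 2H:
Repeated addition: build up to 2H.
2H: tangent at (9, 23): λ = (3·9² + 16)/(2·23) ≡ 27/17. 17⁻¹ ≡ 12 (mod 29) since 17·12 = 204 ≡ 1, so λ ≡ 27·12 ≡ 5.
  x = λ² - 9 - 9 = 25 - 18 ≡ 7; y = λ·(9 - 7) - 23 ≡ 16. → (7, 16)
2H = (7, 16).
Finally 3G + 2H:
(7, 13) + (7, 16): same x and y₁ ≡ -y₂, so the sum is O.

O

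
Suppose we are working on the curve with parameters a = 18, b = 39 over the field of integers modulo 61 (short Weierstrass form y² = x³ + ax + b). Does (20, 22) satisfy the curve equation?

no

y² = 22² ≡ 57; x³ + 18x + 39 = 8399 ≡ 42 (mod 61). 57 ≠ 42.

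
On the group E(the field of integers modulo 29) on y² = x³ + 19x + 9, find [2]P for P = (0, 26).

tangent at (0, 26): λ = (3·0² + 19)/(2·26) ≡ 19/23. 23⁻¹ ≡ 24 (mod 29), so λ ≡ 19·24 ≡ 21.
  x = λ² - 0 - 0 = 441 - 0 ≡ 6; y = λ·(0 - 6) - 26 ≡ 22. → (6, 22)

(6, 22)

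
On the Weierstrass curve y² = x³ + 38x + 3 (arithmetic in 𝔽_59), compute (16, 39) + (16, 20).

The two points share x = 16 and their y-coordinates satisfy 39 + 20 ≡ 0 (mod 59), so they are inverses. Their sum is 𝒪.

O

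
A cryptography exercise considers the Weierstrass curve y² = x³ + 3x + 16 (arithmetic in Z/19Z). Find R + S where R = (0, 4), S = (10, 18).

(0, 4) + (10, 18). λ = (18 - 4)/(10 - 0) ≡ 14/10 mod 19. 10⁻¹ ≡ 2 (mod 19) since 10·2 = 20 ≡ 1, so λ ≡ 9.
  x = λ² - 0 - 10 = 81 - 10 ≡ 14; y = λ·(0 - 14) - 4 ≡ 3. → (14, 3)

(14, 3)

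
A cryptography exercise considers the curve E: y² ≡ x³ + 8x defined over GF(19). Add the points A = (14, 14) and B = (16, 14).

(14, 14) + (16, 14). λ = (14 - 14)/(16 - 14) ≡ 0/2 mod 19. 2⁻¹ ≡ 10 (mod 19), so λ ≡ 0.
  x = λ² - 14 - 16 = 0 - 30 ≡ 8; y = λ·(14 - 8) - 14 ≡ 5. → (8, 5)

(8, 5)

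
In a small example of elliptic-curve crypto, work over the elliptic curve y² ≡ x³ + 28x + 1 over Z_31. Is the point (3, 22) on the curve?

yes

y² = 22² ≡ 19; x³ + 28x + 1 = 112 ≡ 19 (mod 31). 19 = 19.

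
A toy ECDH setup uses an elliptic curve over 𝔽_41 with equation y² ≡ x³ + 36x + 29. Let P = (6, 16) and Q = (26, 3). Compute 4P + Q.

(34, 34)

First 4P:
Repeated addition: build up to 4P.
2P: tangent at (6, 16): λ = (3·6² + 36)/(2·16) ≡ 21/32. 32⁻¹ ≡ 9 (mod 41) since 32·9 = 288 ≡ 1, so λ ≡ 21·9 ≡ 25.
  x = λ² - 6 - 6 = 625 - 12 ≡ 39; y = λ·(6 - 39) - 16 ≡ 20. → (39, 20)
3P: (39, 20) + (6, 16). λ = (16 - 20)/(6 - 39) ≡ 37/8 mod 41. 8⁻¹ ≡ 36 (mod 41), so λ ≡ 20.
  x = λ² - 39 - 6 = 400 - 45 ≡ 27; y = λ·(39 - 27) - 20 ≡ 15. → (27, 15)
4P: (27, 15) + (6, 16). λ = (16 - 15)/(6 - 27) ≡ 1/20 mod 41. 20⁻¹ ≡ 39 (mod 41), so λ ≡ 39.
  x = λ² - 27 - 6 = 1521 - 33 ≡ 12; y = λ·(27 - 12) - 15 ≡ 37. → (12, 37)
4P = (12, 37).
Finally 4P + Q:
(12, 37) + (26, 3). λ = (3 - 37)/(26 - 12) ≡ 7/14 mod 41. 14⁻¹ ≡ 3 (mod 41) since 14·3 = 42 ≡ 1, so λ ≡ 21.
  x = λ² - 12 - 26 = 441 - 38 ≡ 34; y = λ·(12 - 34) - 37 ≡ 34. → (34, 34)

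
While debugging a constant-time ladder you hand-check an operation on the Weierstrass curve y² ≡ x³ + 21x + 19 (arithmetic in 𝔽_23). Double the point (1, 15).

(6, 4)

tangent at (1, 15): λ = (3·1² + 21)/(2·15) ≡ 1/7. 7⁻¹ ≡ 10 (mod 23), so λ ≡ 1·10 ≡ 10.
  x = λ² - 1 - 1 = 100 - 2 ≡ 6; y = λ·(1 - 6) - 15 ≡ 4. → (6, 4)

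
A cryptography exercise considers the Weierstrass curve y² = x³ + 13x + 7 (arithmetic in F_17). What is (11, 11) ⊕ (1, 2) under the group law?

(11, 11) + (1, 2). λ = (2 - 11)/(1 - 11) ≡ 8/7 mod 17. 7⁻¹ ≡ 5 (mod 17), so λ ≡ 6.
  x = λ² - 11 - 1 = 36 - 12 ≡ 7; y = λ·(11 - 7) - 11 ≡ 13. → (7, 13)

(7, 13)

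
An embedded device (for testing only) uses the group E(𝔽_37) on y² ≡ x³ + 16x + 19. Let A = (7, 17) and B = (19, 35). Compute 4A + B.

First 4A:
Repeated addition: build up to 4A.
2A: tangent at (7, 17): λ = (3·7² + 16)/(2·17) ≡ 15/34. 34⁻¹ ≡ 12 (mod 37), so λ ≡ 15·12 ≡ 32.
  x = λ² - 7 - 7 = 1024 - 14 ≡ 11; y = λ·(7 - 11) - 17 ≡ 3. → (11, 3)
3A: (11, 3) + (7, 17). λ = (17 - 3)/(7 - 11) ≡ 14/33 mod 37. 33⁻¹ ≡ 9 (mod 37), so λ ≡ 15.
  x = λ² - 11 - 7 = 225 - 18 ≡ 22; y = λ·(11 - 22) - 3 ≡ 17. → (22, 17)
4A: (22, 17) + (7, 17). λ = (17 - 17)/(7 - 22) ≡ 0/22 mod 37. 22⁻¹ ≡ 32 (mod 37) since 22·32 = 704 ≡ 1, so λ ≡ 0.
  x = λ² - 22 - 7 = 0 - 29 ≡ 8; y = λ·(22 - 8) - 17 ≡ 20. → (8, 20)
4A = (8, 20).
Finally 4A + B:
(8, 20) + (19, 35). λ = (35 - 20)/(19 - 8) ≡ 15/11 mod 37. 11⁻¹ ≡ 27 (mod 37) since 11·27 = 297 ≡ 1, so λ ≡ 35.
  x = λ² - 8 - 19 = 1225 - 27 ≡ 14; y = λ·(8 - 14) - 20 ≡ 29. → (14, 29)

(14, 29)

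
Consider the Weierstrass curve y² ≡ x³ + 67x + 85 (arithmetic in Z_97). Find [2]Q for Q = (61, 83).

(84, 86)

tangent at (61, 83): λ = (3·61² + 67)/(2·83) ≡ 75/69. 69⁻¹ ≡ 45 (mod 97), so λ ≡ 75·45 ≡ 77.
  x = λ² - 61 - 61 = 5929 - 122 ≡ 84; y = λ·(61 - 84) - 83 ≡ 86. → (84, 86)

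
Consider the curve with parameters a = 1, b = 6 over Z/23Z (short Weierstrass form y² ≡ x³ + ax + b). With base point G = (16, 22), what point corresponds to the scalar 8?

(16, 1)

Repeated addition: build up to 8G.
2G: tangent at (16, 22): λ = (3·16² + 1)/(2·22) ≡ 10/21. 21⁻¹ ≡ 11 (mod 23) since 21·11 = 231 ≡ 1, so λ ≡ 10·11 ≡ 18.
  x = λ² - 16 - 16 = 324 - 32 ≡ 16; y = λ·(16 - 16) - 22 ≡ 1. → (16, 1)
3G: (16, 1) + (16, 22): same x and y₁ ≡ -y₂, so the sum is 𝒪.
4G: 𝒪 + (16, 22) = (16, 22) (identity).
5G: tangent at (16, 22): λ = (3·16² + 1)/(2·22) ≡ 10/21. 21⁻¹ ≡ 11 (mod 23), so λ ≡ 10·11 ≡ 18.
  x = λ² - 16 - 16 = 324 - 32 ≡ 16; y = λ·(16 - 16) - 22 ≡ 1. → (16, 1)
6G: (16, 1) + (16, 22): same x and y₁ ≡ -y₂, so the sum is 𝒪.
7G: 𝒪 + (16, 22) = (16, 22) (identity).
8G: tangent at (16, 22): λ = (3·16² + 1)/(2·22) ≡ 10/21. 21⁻¹ ≡ 11 (mod 23), so λ ≡ 10·11 ≡ 18.
  x = λ² - 16 - 16 = 324 - 32 ≡ 16; y = λ·(16 - 16) - 22 ≡ 1. → (16, 1)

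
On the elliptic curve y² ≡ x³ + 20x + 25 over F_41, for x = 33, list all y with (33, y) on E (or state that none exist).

x³ + 20x + 25 = 36622 ≡ 9 (mod 41).
Square roots of 9 mod 41: 3 and 38 (since 3² = 9 ≡ 9).

3, 38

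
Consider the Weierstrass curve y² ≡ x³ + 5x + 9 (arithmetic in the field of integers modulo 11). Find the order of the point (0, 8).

7

2P: tangent at (0, 8): λ = (3·0² + 5)/(2·8) ≡ 5/5. 5⁻¹ ≡ 9 (mod 11) since 5·9 = 45 ≡ 1, so λ ≡ 5·9 ≡ 1.
  x = λ² - 0 - 0 = 1 - 0 ≡ 1; y = λ·(0 - 1) - 8 ≡ 2. → (1, 2)
3P: (1, 2) + (0, 8). λ = (8 - 2)/(0 - 1) ≡ 6/10 mod 11. 10⁻¹ ≡ 10 (mod 11), so λ ≡ 5.
  x = λ² - 1 - 0 = 25 - 1 ≡ 2; y = λ·(1 - 2) - 2 ≡ 4. → (2, 4)
4P: (2, 4) + (0, 8). λ = (8 - 4)/(0 - 2) ≡ 4/9 mod 11. 9⁻¹ ≡ 5 (mod 11), so λ ≡ 9.
  x = λ² - 2 - 0 = 81 - 2 ≡ 2; y = λ·(2 - 2) - 4 ≡ 7. → (2, 7)
5P: (2, 7) + (0, 8). λ = (8 - 7)/(0 - 2) ≡ 1/9 mod 11. 9⁻¹ ≡ 5 (mod 11) since 9·5 = 45 ≡ 1, so λ ≡ 5.
  x = λ² - 2 - 0 = 25 - 2 ≡ 1; y = λ·(2 - 1) - 7 ≡ 9. → (1, 9)
6P: (1, 9) + (0, 8). λ = (8 - 9)/(0 - 1) ≡ 10/10 mod 11. 10⁻¹ ≡ 10 (mod 11), so λ ≡ 1.
  x = λ² - 1 - 0 = 1 - 1 ≡ 0; y = λ·(1 - 0) - 9 ≡ 3. → (0, 3)
7P: (0, 3) + (0, 8): same x and y₁ ≡ -y₂, so the sum is 𝒪.
7P = 𝒪, so the order is 7.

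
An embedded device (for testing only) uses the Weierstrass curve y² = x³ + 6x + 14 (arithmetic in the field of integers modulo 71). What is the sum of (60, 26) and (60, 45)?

O

The two points share x = 60 and their y-coordinates satisfy 26 + 45 ≡ 0 (mod 71), so they are inverses. Their sum is O.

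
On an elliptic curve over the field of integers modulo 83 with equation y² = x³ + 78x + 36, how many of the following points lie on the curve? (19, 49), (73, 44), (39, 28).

(19, 49): 49² ≡ 77, rhs ≡ 77 → on.
(73, 44): 44² ≡ 27, rhs ≡ 82 → off.
(39, 28): 28² ≡ 37, rhs ≡ 64 → off.

1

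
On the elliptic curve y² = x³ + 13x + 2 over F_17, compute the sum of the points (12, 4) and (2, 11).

(12, 4) + (2, 11). λ = (11 - 4)/(2 - 12) ≡ 7/7 mod 17. 7⁻¹ ≡ 5 (mod 17), so λ ≡ 1.
  x = λ² - 12 - 2 = 1 - 14 ≡ 4; y = λ·(12 - 4) - 4 ≡ 4. → (4, 4)

(4, 4)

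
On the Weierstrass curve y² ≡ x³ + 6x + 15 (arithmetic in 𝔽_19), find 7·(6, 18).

O

Write Q = (6, 18).
Repeated addition: build up to 7Q.
2Q: tangent at (6, 18): λ = (3·6² + 6)/(2·18) ≡ 0/17. 17⁻¹ ≡ 9 (mod 19) since 17·9 = 153 ≡ 1, so λ ≡ 0·9 ≡ 0.
  x = λ² - 6 - 6 = 0 - 12 ≡ 7; y = λ·(6 - 7) - 18 ≡ 1. → (7, 1)
3Q: (7, 1) + (6, 18). λ = (18 - 1)/(6 - 7) ≡ 17/18 mod 19. 18⁻¹ ≡ 18 (mod 19) since 18·18 = 324 ≡ 1, so λ ≡ 2.
  x = λ² - 7 - 6 = 4 - 13 ≡ 10; y = λ·(7 - 10) - 1 ≡ 12. → (10, 12)
4Q: (10, 12) + (6, 18). λ = (18 - 12)/(6 - 10) ≡ 6/15 mod 19. 15⁻¹ ≡ 14 (mod 19), so λ ≡ 8.
  x = λ² - 10 - 6 = 64 - 16 ≡ 10; y = λ·(10 - 10) - 12 ≡ 7. → (10, 7)
5Q: (10, 7) + (6, 18). λ = (18 - 7)/(6 - 10) ≡ 11/15 mod 19. 15⁻¹ ≡ 14 (mod 19), so λ ≡ 2.
  x = λ² - 10 - 6 = 4 - 16 ≡ 7; y = λ·(10 - 7) - 7 ≡ 18. → (7, 18)
6Q: (7, 18) + (6, 18). λ = (18 - 18)/(6 - 7) ≡ 0/18 mod 19. 18⁻¹ ≡ 18 (mod 19), so λ ≡ 0.
  x = λ² - 7 - 6 = 0 - 13 ≡ 6; y = λ·(7 - 6) - 18 ≡ 1. → (6, 1)
7Q: (6, 1) + (6, 18): same x and y₁ ≡ -y₂, so the sum is ∞.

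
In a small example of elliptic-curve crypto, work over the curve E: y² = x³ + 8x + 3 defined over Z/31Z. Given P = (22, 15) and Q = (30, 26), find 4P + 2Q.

(6, 22)

First 4P:
Repeated addition: build up to 4P.
2P: tangent at (22, 15): λ = (3·22² + 8)/(2·15) ≡ 3/30. 30⁻¹ ≡ 30 (mod 31) since 30·30 = 900 ≡ 1, so λ ≡ 3·30 ≡ 28.
  x = λ² - 22 - 22 = 784 - 44 ≡ 27; y = λ·(22 - 27) - 15 ≡ 0. → (27, 0)
3P: (27, 0) + (22, 15). λ = (15 - 0)/(22 - 27) ≡ 15/26 mod 31. 26⁻¹ ≡ 6 (mod 31), so λ ≡ 28.
  x = λ² - 27 - 22 = 784 - 49 ≡ 22; y = λ·(27 - 22) - 0 ≡ 16. → (22, 16)
4P: (22, 16) + (22, 15): same x and y₁ ≡ -y₂, so the sum is O.
4P = O.
Next 2Q:
Repeated addition: build up to 2Q.
2Q: tangent at (30, 26): λ = (3·30² + 8)/(2·26) ≡ 11/21. 21⁻¹ ≡ 3 (mod 31) since 21·3 = 63 ≡ 1, so λ ≡ 11·3 ≡ 2.
  x = λ² - 30 - 30 = 4 - 60 ≡ 6; y = λ·(30 - 6) - 26 ≡ 22. → (6, 22)
2Q = (6, 22).
Finally 4P + 2Q:
O + (6, 22) = (6, 22) (identity).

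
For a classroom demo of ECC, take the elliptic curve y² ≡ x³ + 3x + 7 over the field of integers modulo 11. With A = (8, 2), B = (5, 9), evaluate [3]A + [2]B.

First 3A:
Repeated addition: build up to 3A.
2A: tangent at (8, 2): λ = (3·8² + 3)/(2·2) ≡ 8/4. 4⁻¹ ≡ 3 (mod 11) since 4·3 = 12 ≡ 1, so λ ≡ 8·3 ≡ 2.
  x = λ² - 8 - 8 = 4 - 16 ≡ 10; y = λ·(8 - 10) - 2 ≡ 5. → (10, 5)
3A: (10, 5) + (8, 2). λ = (2 - 5)/(8 - 10) ≡ 8/9 mod 11. 9⁻¹ ≡ 5 (mod 11) since 9·5 = 45 ≡ 1, so λ ≡ 7.
  x = λ² - 10 - 8 = 49 - 18 ≡ 9; y = λ·(10 - 9) - 5 ≡ 2. → (9, 2)
3A = (9, 2).
Next 2B:
Repeated addition: build up to 2B.
2B: tangent at (5, 9): λ = (3·5² + 3)/(2·9) ≡ 1/7. 7⁻¹ ≡ 8 (mod 11), so λ ≡ 1·8 ≡ 8.
  x = λ² - 5 - 5 = 64 - 10 ≡ 10; y = λ·(5 - 10) - 9 ≡ 6. → (10, 6)
2B = (10, 6).
Finally 3A + 2B:
(9, 2) + (10, 6). λ = (6 - 2)/(10 - 9) ≡ 4/1 mod 11. 1⁻¹ ≡ 1 (mod 11), so λ ≡ 4.
  x = λ² - 9 - 10 = 16 - 19 ≡ 8; y = λ·(9 - 8) - 2 ≡ 2. → (8, 2)

(8, 2)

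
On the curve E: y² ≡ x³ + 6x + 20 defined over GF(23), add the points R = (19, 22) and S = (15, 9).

(19, 22) + (15, 9). λ = (9 - 22)/(15 - 19) ≡ 10/19 mod 23. 19⁻¹ ≡ 17 (mod 23) since 19·17 = 323 ≡ 1, so λ ≡ 9.
  x = λ² - 19 - 15 = 81 - 34 ≡ 1; y = λ·(19 - 1) - 22 ≡ 2. → (1, 2)

(1, 2)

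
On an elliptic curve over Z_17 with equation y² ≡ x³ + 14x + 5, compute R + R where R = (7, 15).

(7, 2)

tangent at (7, 15): λ = (3·7² + 14)/(2·15) ≡ 8/13. 13⁻¹ ≡ 4 (mod 17), so λ ≡ 8·4 ≡ 15.
  x = λ² - 7 - 7 = 225 - 14 ≡ 7; y = λ·(7 - 7) - 15 ≡ 2. → (7, 2)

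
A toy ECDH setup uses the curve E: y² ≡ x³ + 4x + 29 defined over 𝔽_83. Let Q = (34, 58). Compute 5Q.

Repeated addition: build up to 5Q.
2Q: tangent at (34, 58): λ = (3·34² + 4)/(2·58) ≡ 69/33. 33⁻¹ ≡ 78 (mod 83), so λ ≡ 69·78 ≡ 70.
  x = λ² - 34 - 34 = 4900 - 68 ≡ 18; y = λ·(34 - 18) - 58 ≡ 66. → (18, 66)
3Q: (18, 66) + (34, 58). λ = (58 - 66)/(34 - 18) ≡ 75/16 mod 83. 16⁻¹ ≡ 26 (mod 83) since 16·26 = 416 ≡ 1, so λ ≡ 41.
  x = λ² - 18 - 34 = 1681 - 52 ≡ 52; y = λ·(18 - 52) - 66 ≡ 34. → (52, 34)
4Q: (52, 34) + (34, 58). λ = (58 - 34)/(34 - 52) ≡ 24/65 mod 83. 65⁻¹ ≡ 23 (mod 83), so λ ≡ 54.
  x = λ² - 52 - 34 = 2916 - 86 ≡ 8; y = λ·(52 - 8) - 34 ≡ 18. → (8, 18)
5Q: (8, 18) + (34, 58). λ = (58 - 18)/(34 - 8) ≡ 40/26 mod 83. 26⁻¹ ≡ 16 (mod 83), so λ ≡ 59.
  x = λ² - 8 - 34 = 3481 - 42 ≡ 36; y = λ·(8 - 36) - 18 ≡ 73. → (36, 73)

(36, 73)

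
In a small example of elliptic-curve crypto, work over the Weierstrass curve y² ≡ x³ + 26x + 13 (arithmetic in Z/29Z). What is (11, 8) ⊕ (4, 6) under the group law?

(11, 8) + (4, 6). λ = (6 - 8)/(4 - 11) ≡ 27/22 mod 29. 22⁻¹ ≡ 4 (mod 29), so λ ≡ 21.
  x = λ² - 11 - 4 = 441 - 15 ≡ 20; y = λ·(11 - 20) - 8 ≡ 6. → (20, 6)

(20, 6)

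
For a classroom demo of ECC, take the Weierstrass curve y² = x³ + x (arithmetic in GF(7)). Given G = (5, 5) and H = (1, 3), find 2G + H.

(0, 0)

First 2G:
Repeated addition: build up to 2G.
2G: tangent at (5, 5): λ = (3·5² + 1)/(2·5) ≡ 6/3. 3⁻¹ ≡ 5 (mod 7) since 3·5 = 15 ≡ 1, so λ ≡ 6·5 ≡ 2.
  x = λ² - 5 - 5 = 4 - 10 ≡ 1; y = λ·(5 - 1) - 5 ≡ 3. → (1, 3)
2G = (1, 3).
Finally 2G + H:
tangent at (1, 3): λ = (3·1² + 1)/(2·3) ≡ 4/6. 6⁻¹ ≡ 6 (mod 7) since 6·6 = 36 ≡ 1, so λ ≡ 4·6 ≡ 3.
  x = λ² - 1 - 1 = 9 - 2 ≡ 0; y = λ·(1 - 0) - 3 ≡ 0. → (0, 0)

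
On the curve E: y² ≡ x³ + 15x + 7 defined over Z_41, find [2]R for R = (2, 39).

tangent at (2, 39): λ = (3·2² + 15)/(2·39) ≡ 27/37. 37⁻¹ ≡ 10 (mod 41) since 37·10 = 370 ≡ 1, so λ ≡ 27·10 ≡ 24.
  x = λ² - 2 - 2 = 576 - 4 ≡ 39; y = λ·(2 - 39) - 39 ≡ 16. → (39, 16)

(39, 16)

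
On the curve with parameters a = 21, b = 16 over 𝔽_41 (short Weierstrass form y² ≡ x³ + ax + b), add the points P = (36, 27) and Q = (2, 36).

(36, 27) + (2, 36). λ = (36 - 27)/(2 - 36) ≡ 9/7 mod 41. 7⁻¹ ≡ 6 (mod 41) since 7·6 = 42 ≡ 1, so λ ≡ 13.
  x = λ² - 36 - 2 = 169 - 38 ≡ 8; y = λ·(36 - 8) - 27 ≡ 9. → (8, 9)

(8, 9)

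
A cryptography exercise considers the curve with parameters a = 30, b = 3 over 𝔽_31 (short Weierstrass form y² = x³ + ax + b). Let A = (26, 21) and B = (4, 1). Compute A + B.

(9, 17)

(26, 21) + (4, 1). λ = (1 - 21)/(4 - 26) ≡ 11/9 mod 31. 9⁻¹ ≡ 7 (mod 31), so λ ≡ 15.
  x = λ² - 26 - 4 = 225 - 30 ≡ 9; y = λ·(26 - 9) - 21 ≡ 17. → (9, 17)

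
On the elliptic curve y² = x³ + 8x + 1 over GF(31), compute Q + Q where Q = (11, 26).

(18, 26)

tangent at (11, 26): λ = (3·11² + 8)/(2·26) ≡ 30/21. 21⁻¹ ≡ 3 (mod 31), so λ ≡ 30·3 ≡ 28.
  x = λ² - 11 - 11 = 784 - 22 ≡ 18; y = λ·(11 - 18) - 26 ≡ 26. → (18, 26)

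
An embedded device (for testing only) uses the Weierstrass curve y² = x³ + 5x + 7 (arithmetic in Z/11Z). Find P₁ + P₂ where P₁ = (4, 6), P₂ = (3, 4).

(4, 6) + (3, 4). λ = (4 - 6)/(3 - 4) ≡ 9/10 mod 11. 10⁻¹ ≡ 10 (mod 11), so λ ≡ 2.
  x = λ² - 4 - 3 = 4 - 7 ≡ 8; y = λ·(4 - 8) - 6 ≡ 8. → (8, 8)

(8, 8)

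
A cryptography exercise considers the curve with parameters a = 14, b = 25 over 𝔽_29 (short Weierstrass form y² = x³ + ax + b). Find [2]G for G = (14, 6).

(10, 11)

tangent at (14, 6): λ = (3·14² + 14)/(2·6) ≡ 22/12. 12⁻¹ ≡ 17 (mod 29), so λ ≡ 22·17 ≡ 26.
  x = λ² - 14 - 14 = 676 - 28 ≡ 10; y = λ·(14 - 10) - 6 ≡ 11. → (10, 11)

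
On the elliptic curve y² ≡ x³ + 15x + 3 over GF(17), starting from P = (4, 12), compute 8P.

(5, 13)

Double-and-add on 8 = (1000)₂. Start with P = (4, 12) for the leading 1-bit.
double: tangent at (4, 12): λ = (3·4² + 15)/(2·12) ≡ 12/7. 7⁻¹ ≡ 5 (mod 17) since 7·5 = 35 ≡ 1, so λ ≡ 12·5 ≡ 9.
  x = λ² - 4 - 4 = 81 - 8 ≡ 5; y = λ·(4 - 5) - 12 ≡ 13. → (5, 13)
double: tangent at (5, 13): λ = (3·5² + 15)/(2·13) ≡ 5/9. 9⁻¹ ≡ 2 (mod 17), so λ ≡ 5·2 ≡ 10.
  x = λ² - 5 - 5 = 100 - 10 ≡ 5; y = λ·(5 - 5) - 13 ≡ 4. → (5, 4)
double: tangent at (5, 4): λ = (3·5² + 15)/(2·4) ≡ 5/8. 8⁻¹ ≡ 15 (mod 17), so λ ≡ 5·15 ≡ 7.
  x = λ² - 5 - 5 = 49 - 10 ≡ 5; y = λ·(5 - 5) - 4 ≡ 13. → (5, 13)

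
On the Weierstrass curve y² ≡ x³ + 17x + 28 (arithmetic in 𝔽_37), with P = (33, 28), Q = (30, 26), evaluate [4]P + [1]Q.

First 4P:
Repeated addition: build up to 4P.
2P: tangent at (33, 28): λ = (3·33² + 17)/(2·28) ≡ 28/19. 19⁻¹ ≡ 2 (mod 37), so λ ≡ 28·2 ≡ 19.
  x = λ² - 33 - 33 = 361 - 66 ≡ 36; y = λ·(33 - 36) - 28 ≡ 26. → (36, 26)
3P: (36, 26) + (33, 28). λ = (28 - 26)/(33 - 36) ≡ 2/34 mod 37. 34⁻¹ ≡ 12 (mod 37) since 34·12 = 408 ≡ 1, so λ ≡ 24.
  x = λ² - 36 - 33 = 576 - 69 ≡ 26; y = λ·(36 - 26) - 26 ≡ 29. → (26, 29)
4P: (26, 29) + (33, 28). λ = (28 - 29)/(33 - 26) ≡ 36/7 mod 37. 7⁻¹ ≡ 16 (mod 37) since 7·16 = 112 ≡ 1, so λ ≡ 21.
  x = λ² - 26 - 33 = 441 - 59 ≡ 12; y = λ·(26 - 12) - 29 ≡ 6. → (12, 6)
4P = (12, 6).
Finally 4P + Q:
(12, 6) + (30, 26). λ = (26 - 6)/(30 - 12) ≡ 20/18 mod 37. 18⁻¹ ≡ 35 (mod 37), so λ ≡ 34.
  x = λ² - 12 - 30 = 1156 - 42 ≡ 4; y = λ·(12 - 4) - 6 ≡ 7. → (4, 7)

(4, 7)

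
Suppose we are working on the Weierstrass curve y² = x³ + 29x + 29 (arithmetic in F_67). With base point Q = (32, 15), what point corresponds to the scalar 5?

(3, 3)

Repeated addition: build up to 5Q.
2Q: tangent at (32, 15): λ = (3·32² + 29)/(2·15) ≡ 19/30. 30⁻¹ ≡ 38 (mod 67) since 30·38 = 1140 ≡ 1, so λ ≡ 19·38 ≡ 52.
  x = λ² - 32 - 32 = 2704 - 64 ≡ 27; y = λ·(32 - 27) - 15 ≡ 44. → (27, 44)
3Q: (27, 44) + (32, 15). λ = (15 - 44)/(32 - 27) ≡ 38/5 mod 67. 5⁻¹ ≡ 27 (mod 67), so λ ≡ 21.
  x = λ² - 27 - 32 = 441 - 59 ≡ 47; y = λ·(27 - 47) - 44 ≡ 5. → (47, 5)
4Q: (47, 5) + (32, 15). λ = (15 - 5)/(32 - 47) ≡ 10/52 mod 67. 52⁻¹ ≡ 58 (mod 67) since 52·58 = 3016 ≡ 1, so λ ≡ 44.
  x = λ² - 47 - 32 = 1936 - 79 ≡ 48; y = λ·(47 - 48) - 5 ≡ 18. → (48, 18)
5Q: (48, 18) + (32, 15). λ = (15 - 18)/(32 - 48) ≡ 64/51 mod 67. 51⁻¹ ≡ 46 (mod 67), so λ ≡ 63.
  x = λ² - 48 - 32 = 3969 - 80 ≡ 3; y = λ·(48 - 3) - 18 ≡ 3. → (3, 3)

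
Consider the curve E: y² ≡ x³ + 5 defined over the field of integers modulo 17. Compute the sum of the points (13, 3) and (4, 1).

(16, 2)

(13, 3) + (4, 1). λ = (1 - 3)/(4 - 13) ≡ 15/8 mod 17. 8⁻¹ ≡ 15 (mod 17), so λ ≡ 4.
  x = λ² - 13 - 4 = 16 - 17 ≡ 16; y = λ·(13 - 16) - 3 ≡ 2. → (16, 2)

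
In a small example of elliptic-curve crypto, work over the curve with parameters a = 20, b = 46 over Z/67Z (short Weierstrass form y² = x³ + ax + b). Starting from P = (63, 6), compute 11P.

(27, 13)

Double-and-add on 11 = (1011)₂. Start with P = (63, 6) for the leading 1-bit.
double: tangent at (63, 6): λ = (3·63² + 20)/(2·6) ≡ 1/12. 12⁻¹ ≡ 28 (mod 67) since 12·28 = 336 ≡ 1, so λ ≡ 1·28 ≡ 28.
  x = λ² - 63 - 63 = 784 - 126 ≡ 55; y = λ·(63 - 55) - 6 ≡ 17. → (55, 17)
double: tangent at (55, 17): λ = (3·55² + 20)/(2·17) ≡ 50/34. 34⁻¹ ≡ 2 (mod 67), so λ ≡ 50·2 ≡ 33.
  x = λ² - 55 - 55 = 1089 - 110 ≡ 41; y = λ·(55 - 41) - 17 ≡ 43. → (41, 43)
add P: (41, 43) + (63, 6). λ = (6 - 43)/(63 - 41) ≡ 30/22 mod 67. 22⁻¹ ≡ 64 (mod 67), so λ ≡ 44.
  x = λ² - 41 - 63 = 1936 - 104 ≡ 23; y = λ·(41 - 23) - 43 ≡ 12. → (23, 12)
double: tangent at (23, 12): λ = (3·23² + 20)/(2·12) ≡ 66/24. 24⁻¹ ≡ 14 (mod 67) since 24·14 = 336 ≡ 1, so λ ≡ 66·14 ≡ 53.
  x = λ² - 23 - 23 = 2809 - 46 ≡ 16; y = λ·(23 - 16) - 12 ≡ 24. → (16, 24)
add P: (16, 24) + (63, 6). λ = (6 - 24)/(63 - 16) ≡ 49/47 mod 67. 47⁻¹ ≡ 10 (mod 67), so λ ≡ 21.
  x = λ² - 16 - 63 = 441 - 79 ≡ 27; y = λ·(16 - 27) - 24 ≡ 13. → (27, 13)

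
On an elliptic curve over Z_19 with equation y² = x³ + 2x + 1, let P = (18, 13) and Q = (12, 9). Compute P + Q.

(18, 13) + (12, 9). λ = (9 - 13)/(12 - 18) ≡ 15/13 mod 19. 13⁻¹ ≡ 3 (mod 19) since 13·3 = 39 ≡ 1, so λ ≡ 7.
  x = λ² - 18 - 12 = 49 - 30 ≡ 0; y = λ·(18 - 0) - 13 ≡ 18. → (0, 18)

(0, 18)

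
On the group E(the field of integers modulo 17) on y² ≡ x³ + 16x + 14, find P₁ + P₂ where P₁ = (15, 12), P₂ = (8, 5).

(12, 8)

(15, 12) + (8, 5). λ = (5 - 12)/(8 - 15) ≡ 10/10 mod 17. 10⁻¹ ≡ 12 (mod 17) since 10·12 = 120 ≡ 1, so λ ≡ 1.
  x = λ² - 15 - 8 = 1 - 23 ≡ 12; y = λ·(15 - 12) - 12 ≡ 8. → (12, 8)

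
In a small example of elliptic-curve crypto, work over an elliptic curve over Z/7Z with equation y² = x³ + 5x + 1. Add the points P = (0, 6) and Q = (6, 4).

(5, 5)

(0, 6) + (6, 4). λ = (4 - 6)/(6 - 0) ≡ 5/6 mod 7. 6⁻¹ ≡ 6 (mod 7), so λ ≡ 2.
  x = λ² - 0 - 6 = 4 - 6 ≡ 5; y = λ·(0 - 5) - 6 ≡ 5. → (5, 5)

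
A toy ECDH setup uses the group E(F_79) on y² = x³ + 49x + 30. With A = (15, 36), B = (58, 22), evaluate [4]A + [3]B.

(8, 12)

First 4A:
Repeated addition: build up to 4A.
2A: tangent at (15, 36): λ = (3·15² + 49)/(2·36) ≡ 13/72. 72⁻¹ ≡ 45 (mod 79), so λ ≡ 13·45 ≡ 32.
  x = λ² - 15 - 15 = 1024 - 30 ≡ 46; y = λ·(15 - 46) - 36 ≡ 78. → (46, 78)
3A: (46, 78) + (15, 36). λ = (36 - 78)/(15 - 46) ≡ 37/48 mod 79. 48⁻¹ ≡ 28 (mod 79), so λ ≡ 9.
  x = λ² - 46 - 15 = 81 - 61 ≡ 20; y = λ·(46 - 20) - 78 ≡ 77. → (20, 77)
4A: (20, 77) + (15, 36). λ = (36 - 77)/(15 - 20) ≡ 38/74 mod 79. 74⁻¹ ≡ 63 (mod 79) since 74·63 = 4662 ≡ 1, so λ ≡ 24.
  x = λ² - 20 - 15 = 576 - 35 ≡ 67; y = λ·(20 - 67) - 77 ≡ 59. → (67, 59)
4A = (67, 59).
Next 3B:
Repeated addition: build up to 3B.
2B: tangent at (58, 22): λ = (3·58² + 49)/(2·22) ≡ 29/44. 44⁻¹ ≡ 9 (mod 79) since 44·9 = 396 ≡ 1, so λ ≡ 29·9 ≡ 24.
  x = λ² - 58 - 58 = 576 - 116 ≡ 65; y = λ·(58 - 65) - 22 ≡ 47. → (65, 47)
3B: (65, 47) + (58, 22). λ = (22 - 47)/(58 - 65) ≡ 54/72 mod 79. 72⁻¹ ≡ 45 (mod 79), so λ ≡ 60.
  x = λ² - 65 - 58 = 3600 - 123 ≡ 1; y = λ·(65 - 1) - 47 ≡ 1. → (1, 1)
3B = (1, 1).
Finally 4A + 3B:
(67, 59) + (1, 1). λ = (1 - 59)/(1 - 67) ≡ 21/13 mod 79. 13⁻¹ ≡ 73 (mod 79), so λ ≡ 32.
  x = λ² - 67 - 1 = 1024 - 68 ≡ 8; y = λ·(67 - 8) - 59 ≡ 12. → (8, 12)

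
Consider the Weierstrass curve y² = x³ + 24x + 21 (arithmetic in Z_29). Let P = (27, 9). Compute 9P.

Double-and-add on 9 = (1001)₂. Start with P = (27, 9) for the leading 1-bit.
double: tangent at (27, 9): λ = (3·27² + 24)/(2·9) ≡ 7/18. 18⁻¹ ≡ 21 (mod 29), so λ ≡ 7·21 ≡ 2.
  x = λ² - 27 - 27 = 4 - 54 ≡ 8; y = λ·(27 - 8) - 9 ≡ 0. → (8, 0)
double: (8, 0) + (8, 0): same x and y₁ ≡ -y₂, so the sum is ∞.
double: ∞ + ∞ = ∞ (identity).
add P: ∞ + (27, 9) = (27, 9) (identity).

(27, 9)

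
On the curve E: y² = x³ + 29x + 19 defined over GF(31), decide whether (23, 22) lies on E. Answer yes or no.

y² = 22² ≡ 19; x³ + 29x + 19 = 12853 ≡ 19 (mod 31). 19 = 19.

yes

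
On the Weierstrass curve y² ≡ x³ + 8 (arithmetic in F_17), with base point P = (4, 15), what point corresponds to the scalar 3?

Repeated addition: build up to 3P.
2P: tangent at (4, 15): λ = (3·4² + 0)/(2·15) ≡ 14/13. 13⁻¹ ≡ 4 (mod 17), so λ ≡ 14·4 ≡ 5.
  x = λ² - 4 - 4 = 25 - 8 ≡ 0; y = λ·(4 - 0) - 15 ≡ 5. → (0, 5)
3P: (0, 5) + (4, 15). λ = (15 - 5)/(4 - 0) ≡ 10/4 mod 17. 4⁻¹ ≡ 13 (mod 17), so λ ≡ 11.
  x = λ² - 0 - 4 = 121 - 4 ≡ 15; y = λ·(0 - 15) - 5 ≡ 0. → (15, 0)

(15, 0)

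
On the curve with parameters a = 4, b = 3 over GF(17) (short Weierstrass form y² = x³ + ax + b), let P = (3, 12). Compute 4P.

(3, 5)

Double-and-add on 4 = (100)₂. Start with P = (3, 12) for the leading 1-bit.
double: tangent at (3, 12): λ = (3·3² + 4)/(2·12) ≡ 14/7. 7⁻¹ ≡ 5 (mod 17), so λ ≡ 14·5 ≡ 2.
  x = λ² - 3 - 3 = 4 - 6 ≡ 15; y = λ·(3 - 15) - 12 ≡ 15. → (15, 15)
double: tangent at (15, 15): λ = (3·15² + 4)/(2·15) ≡ 16/13. 13⁻¹ ≡ 4 (mod 17), so λ ≡ 16·4 ≡ 13.
  x = λ² - 15 - 15 = 169 - 30 ≡ 3; y = λ·(15 - 3) - 15 ≡ 5. → (3, 5)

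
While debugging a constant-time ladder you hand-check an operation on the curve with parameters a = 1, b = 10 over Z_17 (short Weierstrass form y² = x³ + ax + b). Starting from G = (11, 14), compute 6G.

O

Repeated addition: build up to 6G.
2G: tangent at (11, 14): λ = (3·11² + 1)/(2·14) ≡ 7/11. 11⁻¹ ≡ 14 (mod 17), so λ ≡ 7·14 ≡ 13.
  x = λ² - 11 - 11 = 169 - 22 ≡ 11; y = λ·(11 - 11) - 14 ≡ 3. → (11, 3)
3G: (11, 3) + (11, 14): same x and y₁ ≡ -y₂, so the sum is ∞.
4G: ∞ + (11, 14) = (11, 14) (identity).
5G: tangent at (11, 14): λ = (3·11² + 1)/(2·14) ≡ 7/11. 11⁻¹ ≡ 14 (mod 17), so λ ≡ 7·14 ≡ 13.
  x = λ² - 11 - 11 = 169 - 22 ≡ 11; y = λ·(11 - 11) - 14 ≡ 3. → (11, 3)
6G: (11, 3) + (11, 14): same x and y₁ ≡ -y₂, so the sum is ∞.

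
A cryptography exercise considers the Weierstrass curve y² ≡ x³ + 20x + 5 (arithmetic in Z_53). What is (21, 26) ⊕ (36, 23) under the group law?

(13, 36)

(21, 26) + (36, 23). λ = (23 - 26)/(36 - 21) ≡ 50/15 mod 53. 15⁻¹ ≡ 46 (mod 53) since 15·46 = 690 ≡ 1, so λ ≡ 21.
  x = λ² - 21 - 36 = 441 - 57 ≡ 13; y = λ·(21 - 13) - 26 ≡ 36. → (13, 36)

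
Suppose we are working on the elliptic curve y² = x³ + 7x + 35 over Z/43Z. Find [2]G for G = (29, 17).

tangent at (29, 17): λ = (3·29² + 7)/(2·17) ≡ 36/34. 34⁻¹ ≡ 19 (mod 43), so λ ≡ 36·19 ≡ 39.
  x = λ² - 29 - 29 = 1521 - 58 ≡ 1; y = λ·(29 - 1) - 17 ≡ 0. → (1, 0)

(1, 0)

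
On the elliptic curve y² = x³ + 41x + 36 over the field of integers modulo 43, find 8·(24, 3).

(24, 40)

Write P = (24, 3).
Repeated addition: build up to 8P.
2P: tangent at (24, 3): λ = (3·24² + 41)/(2·3) ≡ 6/6. 6⁻¹ ≡ 36 (mod 43), so λ ≡ 6·36 ≡ 1.
  x = λ² - 24 - 24 = 1 - 48 ≡ 39; y = λ·(24 - 39) - 3 ≡ 25. → (39, 25)
3P: (39, 25) + (24, 3). λ = (3 - 25)/(24 - 39) ≡ 21/28 mod 43. 28⁻¹ ≡ 20 (mod 43), so λ ≡ 33.
  x = λ² - 39 - 24 = 1089 - 63 ≡ 37; y = λ·(39 - 37) - 25 ≡ 41. → (37, 41)
4P: (37, 41) + (24, 3). λ = (3 - 41)/(24 - 37) ≡ 5/30 mod 43. 30⁻¹ ≡ 33 (mod 43), so λ ≡ 36.
  x = λ² - 37 - 24 = 1296 - 61 ≡ 31; y = λ·(37 - 31) - 41 ≡ 3. → (31, 3)
5P: (31, 3) + (24, 3). λ = (3 - 3)/(24 - 31) ≡ 0/36 mod 43. 36⁻¹ ≡ 6 (mod 43), so λ ≡ 0.
  x = λ² - 31 - 24 = 0 - 55 ≡ 31; y = λ·(31 - 31) - 3 ≡ 40. → (31, 40)
6P: (31, 40) + (24, 3). λ = (3 - 40)/(24 - 31) ≡ 6/36 mod 43. 36⁻¹ ≡ 6 (mod 43), so λ ≡ 36.
  x = λ² - 31 - 24 = 1296 - 55 ≡ 37; y = λ·(31 - 37) - 40 ≡ 2. → (37, 2)
7P: (37, 2) + (24, 3). λ = (3 - 2)/(24 - 37) ≡ 1/30 mod 43. 30⁻¹ ≡ 33 (mod 43), so λ ≡ 33.
  x = λ² - 37 - 24 = 1089 - 61 ≡ 39; y = λ·(37 - 39) - 2 ≡ 18. → (39, 18)
8P: (39, 18) + (24, 3). λ = (3 - 18)/(24 - 39) ≡ 28/28 mod 43. 28⁻¹ ≡ 20 (mod 43), so λ ≡ 1.
  x = λ² - 39 - 24 = 1 - 63 ≡ 24; y = λ·(39 - 24) - 18 ≡ 40. → (24, 40)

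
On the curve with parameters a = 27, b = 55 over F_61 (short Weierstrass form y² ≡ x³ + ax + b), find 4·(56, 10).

Write Q = (56, 10).
Double-and-add on 4 = (100)₂. Start with Q = (56, 10) for the leading 1-bit.
double: tangent at (56, 10): λ = (3·56² + 27)/(2·10) ≡ 41/20. 20⁻¹ ≡ 58 (mod 61), so λ ≡ 41·58 ≡ 60.
  x = λ² - 56 - 56 = 3600 - 112 ≡ 11; y = λ·(56 - 11) - 10 ≡ 6. → (11, 6)
double: tangent at (11, 6): λ = (3·11² + 27)/(2·6) ≡ 24/12. 12⁻¹ ≡ 56 (mod 61) since 12·56 = 672 ≡ 1, so λ ≡ 24·56 ≡ 2.
  x = λ² - 11 - 11 = 4 - 22 ≡ 43; y = λ·(11 - 43) - 6 ≡ 52. → (43, 52)

(43, 52)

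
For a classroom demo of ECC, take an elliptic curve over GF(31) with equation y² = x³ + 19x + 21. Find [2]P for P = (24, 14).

(24, 17)

tangent at (24, 14): λ = (3·24² + 19)/(2·14) ≡ 11/28. 28⁻¹ ≡ 10 (mod 31) since 28·10 = 280 ≡ 1, so λ ≡ 11·10 ≡ 17.
  x = λ² - 24 - 24 = 289 - 48 ≡ 24; y = λ·(24 - 24) - 14 ≡ 17. → (24, 17)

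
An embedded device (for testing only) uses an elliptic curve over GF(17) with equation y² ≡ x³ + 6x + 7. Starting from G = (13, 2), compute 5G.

Double-and-add on 5 = (101)₂. Start with G = (13, 2) for the leading 1-bit.
double: tangent at (13, 2): λ = (3·13² + 6)/(2·2) ≡ 3/4. 4⁻¹ ≡ 13 (mod 17), so λ ≡ 3·13 ≡ 5.
  x = λ² - 13 - 13 = 25 - 26 ≡ 16; y = λ·(13 - 16) - 2 ≡ 0. → (16, 0)
double: (16, 0) + (16, 0): same x and y₁ ≡ -y₂, so the sum is the point at infinity.
add G: the point at infinity + (13, 2) = (13, 2) (identity).

(13, 2)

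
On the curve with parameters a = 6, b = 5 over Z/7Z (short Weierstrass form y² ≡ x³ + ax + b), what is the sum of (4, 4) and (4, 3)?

O

The two points share x = 4 and their y-coordinates satisfy 4 + 3 ≡ 0 (mod 7), so they are inverses. Their sum is ∞.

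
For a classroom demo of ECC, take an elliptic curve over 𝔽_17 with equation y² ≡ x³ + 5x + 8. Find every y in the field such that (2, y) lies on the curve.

3, 14

x³ + 5x + 8 = 26 ≡ 9 (mod 17).
Square roots of 9 mod 17: 3 and 14 (since 3² = 9 ≡ 9).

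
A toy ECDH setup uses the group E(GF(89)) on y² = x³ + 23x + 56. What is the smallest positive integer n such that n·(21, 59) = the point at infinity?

2P: tangent at (21, 59): λ = (3·21² + 23)/(2·59) ≡ 11/29. 29⁻¹ ≡ 43 (mod 89) since 29·43 = 1247 ≡ 1, so λ ≡ 11·43 ≡ 28.
  x = λ² - 21 - 21 = 784 - 42 ≡ 30; y = λ·(21 - 30) - 59 ≡ 45. → (30, 45)
3P: (30, 45) + (21, 59). λ = (59 - 45)/(21 - 30) ≡ 14/80 mod 89. 80⁻¹ ≡ 79 (mod 89), so λ ≡ 38.
  x = λ² - 30 - 21 = 1444 - 51 ≡ 58; y = λ·(30 - 58) - 45 ≡ 48. → (58, 48)
4P: (58, 48) + (21, 59). λ = (59 - 48)/(21 - 58) ≡ 11/52 mod 89. 52⁻¹ ≡ 12 (mod 89), so λ ≡ 43.
  x = λ² - 58 - 21 = 1849 - 79 ≡ 79; y = λ·(58 - 79) - 48 ≡ 28. → (79, 28)
5P: (79, 28) + (21, 59). λ = (59 - 28)/(21 - 79) ≡ 31/31 mod 89. 31⁻¹ ≡ 23 (mod 89), so λ ≡ 1.
  x = λ² - 79 - 21 = 1 - 100 ≡ 79; y = λ·(79 - 79) - 28 ≡ 61. → (79, 61)
6P: (79, 61) + (21, 59). λ = (59 - 61)/(21 - 79) ≡ 87/31 mod 89. 31⁻¹ ≡ 23 (mod 89) since 31·23 = 713 ≡ 1, so λ ≡ 43.
  x = λ² - 79 - 21 = 1849 - 100 ≡ 58; y = λ·(79 - 58) - 61 ≡ 41. → (58, 41)
7P: (58, 41) + (21, 59). λ = (59 - 41)/(21 - 58) ≡ 18/52 mod 89. 52⁻¹ ≡ 12 (mod 89), so λ ≡ 38.
  x = λ² - 58 - 21 = 1444 - 79 ≡ 30; y = λ·(58 - 30) - 41 ≡ 44. → (30, 44)
8P: (30, 44) + (21, 59). λ = (59 - 44)/(21 - 30) ≡ 15/80 mod 89. 80⁻¹ ≡ 79 (mod 89) since 80·79 = 6320 ≡ 1, so λ ≡ 28.
  x = λ² - 30 - 21 = 784 - 51 ≡ 21; y = λ·(30 - 21) - 44 ≡ 30. → (21, 30)
9P: (21, 30) + (21, 59): same x and y₁ ≡ -y₂, so the sum is the point at infinity.
9P = the point at infinity, so the order is 9.

9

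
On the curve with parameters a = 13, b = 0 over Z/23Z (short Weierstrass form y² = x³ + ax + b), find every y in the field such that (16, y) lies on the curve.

7, 16

x³ + 13x + 0 = 4304 ≡ 3 (mod 23).
Square roots of 3 mod 23: 7 and 16 (since 7² = 49 ≡ 3).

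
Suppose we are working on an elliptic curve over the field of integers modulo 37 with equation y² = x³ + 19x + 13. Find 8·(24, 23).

Write P = (24, 23).
Repeated addition: build up to 8P.
2P: tangent at (24, 23): λ = (3·24² + 19)/(2·23) ≡ 8/9. 9⁻¹ ≡ 33 (mod 37), so λ ≡ 8·33 ≡ 5.
  x = λ² - 24 - 24 = 25 - 48 ≡ 14; y = λ·(24 - 14) - 23 ≡ 27. → (14, 27)
3P: (14, 27) + (24, 23). λ = (23 - 27)/(24 - 14) ≡ 33/10 mod 37. 10⁻¹ ≡ 26 (mod 37) since 10·26 = 260 ≡ 1, so λ ≡ 7.
  x = λ² - 14 - 24 = 49 - 38 ≡ 11; y = λ·(14 - 11) - 27 ≡ 31. → (11, 31)
4P: (11, 31) + (24, 23). λ = (23 - 31)/(24 - 11) ≡ 29/13 mod 37. 13⁻¹ ≡ 20 (mod 37), so λ ≡ 25.
  x = λ² - 11 - 24 = 625 - 35 ≡ 35; y = λ·(11 - 35) - 31 ≡ 35. → (35, 35)
5P: (35, 35) + (24, 23). λ = (23 - 35)/(24 - 35) ≡ 25/26 mod 37. 26⁻¹ ≡ 10 (mod 37) since 26·10 = 260 ≡ 1, so λ ≡ 28.
  x = λ² - 35 - 24 = 784 - 59 ≡ 22; y = λ·(35 - 22) - 35 ≡ 33. → (22, 33)
6P: (22, 33) + (24, 23). λ = (23 - 33)/(24 - 22) ≡ 27/2 mod 37. 2⁻¹ ≡ 19 (mod 37), so λ ≡ 32.
  x = λ² - 22 - 24 = 1024 - 46 ≡ 16; y = λ·(22 - 16) - 33 ≡ 11. → (16, 11)
7P: (16, 11) + (24, 23). λ = (23 - 11)/(24 - 16) ≡ 12/8 mod 37. 8⁻¹ ≡ 14 (mod 37), so λ ≡ 20.
  x = λ² - 16 - 24 = 400 - 40 ≡ 27; y = λ·(16 - 27) - 11 ≡ 28. → (27, 28)
8P: (27, 28) + (24, 23). λ = (23 - 28)/(24 - 27) ≡ 32/34 mod 37. 34⁻¹ ≡ 12 (mod 37), so λ ≡ 14.
  x = λ² - 27 - 24 = 196 - 51 ≡ 34; y = λ·(27 - 34) - 28 ≡ 22. → (34, 22)

(34, 22)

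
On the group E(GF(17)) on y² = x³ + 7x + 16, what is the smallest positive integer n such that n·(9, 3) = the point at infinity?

12

2P: tangent at (9, 3): λ = (3·9² + 7)/(2·3) ≡ 12/6. 6⁻¹ ≡ 3 (mod 17) since 6·3 = 18 ≡ 1, so λ ≡ 12·3 ≡ 2.
  x = λ² - 9 - 9 = 4 - 18 ≡ 3; y = λ·(9 - 3) - 3 ≡ 9. → (3, 9)
3P: (3, 9) + (9, 3). λ = (3 - 9)/(9 - 3) ≡ 11/6 mod 17. 6⁻¹ ≡ 3 (mod 17) since 6·3 = 18 ≡ 1, so λ ≡ 16.
  x = λ² - 3 - 9 = 256 - 12 ≡ 6; y = λ·(3 - 6) - 9 ≡ 11. → (6, 11)
4P: (6, 11) + (9, 3). λ = (3 - 11)/(9 - 6) ≡ 9/3 mod 17. 3⁻¹ ≡ 6 (mod 17), so λ ≡ 3.
  x = λ² - 6 - 9 = 9 - 15 ≡ 11; y = λ·(6 - 11) - 11 ≡ 8. → (11, 8)
5P: (11, 8) + (9, 3). λ = (3 - 8)/(9 - 11) ≡ 12/15 mod 17. 15⁻¹ ≡ 8 (mod 17) since 15·8 = 120 ≡ 1, so λ ≡ 11.
  x = λ² - 11 - 9 = 121 - 20 ≡ 16; y = λ·(11 - 16) - 8 ≡ 5. → (16, 5)
6P: (16, 5) + (9, 3). λ = (3 - 5)/(9 - 16) ≡ 15/10 mod 17. 10⁻¹ ≡ 12 (mod 17) since 10·12 = 120 ≡ 1, so λ ≡ 10.
  x = λ² - 16 - 9 = 100 - 25 ≡ 7; y = λ·(16 - 7) - 5 ≡ 0. → (7, 0)
7P: (7, 0) + (9, 3). λ = (3 - 0)/(9 - 7) ≡ 3/2 mod 17. 2⁻¹ ≡ 9 (mod 17) since 2·9 = 18 ≡ 1, so λ ≡ 10.
  x = λ² - 7 - 9 = 100 - 16 ≡ 16; y = λ·(7 - 16) - 0 ≡ 12. → (16, 12)
8P: (16, 12) + (9, 3). λ = (3 - 12)/(9 - 16) ≡ 8/10 mod 17. 10⁻¹ ≡ 12 (mod 17), so λ ≡ 11.
  x = λ² - 16 - 9 = 121 - 25 ≡ 11; y = λ·(16 - 11) - 12 ≡ 9. → (11, 9)
9P: (11, 9) + (9, 3). λ = (3 - 9)/(9 - 11) ≡ 11/15 mod 17. 15⁻¹ ≡ 8 (mod 17) since 15·8 = 120 ≡ 1, so λ ≡ 3.
  x = λ² - 11 - 9 = 9 - 20 ≡ 6; y = λ·(11 - 6) - 9 ≡ 6. → (6, 6)
10P: (6, 6) + (9, 3). λ = (3 - 6)/(9 - 6) ≡ 14/3 mod 17. 3⁻¹ ≡ 6 (mod 17), so λ ≡ 16.
  x = λ² - 6 - 9 = 256 - 15 ≡ 3; y = λ·(6 - 3) - 6 ≡ 8. → (3, 8)
11P: (3, 8) + (9, 3). λ = (3 - 8)/(9 - 3) ≡ 12/6 mod 17. 6⁻¹ ≡ 3 (mod 17) since 6·3 = 18 ≡ 1, so λ ≡ 2.
  x = λ² - 3 - 9 = 4 - 12 ≡ 9; y = λ·(3 - 9) - 8 ≡ 14. → (9, 14)
12P: (9, 14) + (9, 3): same x and y₁ ≡ -y₂, so the sum is the point at infinity.
12P = the point at infinity, so the order is 12.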